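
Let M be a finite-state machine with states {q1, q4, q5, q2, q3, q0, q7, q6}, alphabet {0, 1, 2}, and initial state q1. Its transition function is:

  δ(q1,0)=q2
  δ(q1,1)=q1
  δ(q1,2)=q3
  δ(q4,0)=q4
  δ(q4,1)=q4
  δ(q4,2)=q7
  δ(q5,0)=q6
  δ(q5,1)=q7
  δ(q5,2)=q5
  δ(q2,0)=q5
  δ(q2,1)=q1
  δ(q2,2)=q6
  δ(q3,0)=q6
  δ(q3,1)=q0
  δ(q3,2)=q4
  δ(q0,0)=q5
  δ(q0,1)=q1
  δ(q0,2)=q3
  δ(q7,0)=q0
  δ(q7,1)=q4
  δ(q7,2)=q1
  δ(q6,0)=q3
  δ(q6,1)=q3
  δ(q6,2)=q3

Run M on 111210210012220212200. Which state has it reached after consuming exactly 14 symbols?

q4

start at q1
read '1': q1 → q1
read '1': q1 → q1
read '1': q1 → q1
read '2': q1 → q3
read '1': q3 → q0
read '0': q0 → q5
read '2': q5 → q5
read '1': q5 → q7
read '0': q7 → q0
read '0': q0 → q5
read '1': q5 → q7
read '2': q7 → q1
read '2': q1 → q3
read '2': q3 → q4
After 14 symbols: q4.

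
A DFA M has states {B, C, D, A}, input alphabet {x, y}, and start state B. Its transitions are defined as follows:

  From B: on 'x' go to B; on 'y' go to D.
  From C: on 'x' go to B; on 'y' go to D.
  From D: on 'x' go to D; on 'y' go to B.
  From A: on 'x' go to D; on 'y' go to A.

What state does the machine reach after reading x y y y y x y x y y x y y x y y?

B → B → D → B → D → B → B → D → D → B → D → D → B → D → D → B → D

D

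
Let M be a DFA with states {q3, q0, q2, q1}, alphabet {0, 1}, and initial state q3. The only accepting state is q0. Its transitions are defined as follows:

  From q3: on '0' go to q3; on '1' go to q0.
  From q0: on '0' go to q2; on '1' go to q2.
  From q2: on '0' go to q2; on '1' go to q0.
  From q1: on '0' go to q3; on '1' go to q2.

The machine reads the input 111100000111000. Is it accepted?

No

start at q3
read '1': q3 → q0
read '1': q0 → q2
read '1': q2 → q0
read '1': q0 → q2
read '0': q2 → q2
read '0': q2 → q2
read '0': q2 → q2
read '0': q2 → q2
read '0': q2 → q2
read '1': q2 → q0
read '1': q0 → q2
read '1': q2 → q0
read '0': q0 → q2
read '0': q2 → q2
read '0': q2 → q2
End state q2 is not accepting.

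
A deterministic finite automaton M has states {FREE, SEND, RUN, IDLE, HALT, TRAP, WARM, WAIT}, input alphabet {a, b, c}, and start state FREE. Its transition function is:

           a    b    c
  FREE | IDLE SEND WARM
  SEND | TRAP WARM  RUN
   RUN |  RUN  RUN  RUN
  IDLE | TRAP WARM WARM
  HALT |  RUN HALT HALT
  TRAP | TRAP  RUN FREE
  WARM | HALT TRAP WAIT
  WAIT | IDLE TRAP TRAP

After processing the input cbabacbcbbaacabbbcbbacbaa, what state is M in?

FREE → WARM → TRAP → TRAP → RUN → RUN → RUN → RUN → RUN → RUN → RUN → RUN → RUN → RUN → RUN → RUN → RUN → RUN → RUN → RUN → RUN → RUN → RUN → RUN → RUN → RUN

RUN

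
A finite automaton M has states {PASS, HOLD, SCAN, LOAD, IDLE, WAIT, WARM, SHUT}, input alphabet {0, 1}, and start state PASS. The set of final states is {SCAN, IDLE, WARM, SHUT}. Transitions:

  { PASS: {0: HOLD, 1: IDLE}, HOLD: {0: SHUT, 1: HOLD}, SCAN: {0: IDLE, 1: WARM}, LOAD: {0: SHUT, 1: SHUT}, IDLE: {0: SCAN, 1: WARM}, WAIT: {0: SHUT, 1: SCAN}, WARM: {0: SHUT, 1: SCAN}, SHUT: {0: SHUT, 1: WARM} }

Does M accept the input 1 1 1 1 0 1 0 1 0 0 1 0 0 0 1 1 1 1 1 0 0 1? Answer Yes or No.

PASS → IDLE → WARM → SCAN → WARM → SHUT → WARM → SHUT → WARM → SHUT → SHUT → WARM → SHUT → SHUT → SHUT → WARM → SCAN → WARM → SCAN → WARM → SHUT → SHUT → WARM
End state WARM is accepting.

Yes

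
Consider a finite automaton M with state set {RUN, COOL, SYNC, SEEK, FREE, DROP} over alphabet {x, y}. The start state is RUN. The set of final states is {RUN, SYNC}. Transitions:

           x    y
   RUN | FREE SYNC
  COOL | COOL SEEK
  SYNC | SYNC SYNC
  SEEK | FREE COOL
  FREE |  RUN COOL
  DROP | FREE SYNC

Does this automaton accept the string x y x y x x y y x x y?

Yes

start at RUN
read 'x': RUN → FREE
read 'y': FREE → COOL
read 'x': COOL → COOL
read 'y': COOL → SEEK
read 'x': SEEK → FREE
read 'x': FREE → RUN
read 'y': RUN → SYNC
read 'y': SYNC → SYNC
read 'x': SYNC → SYNC
read 'x': SYNC → SYNC
read 'y': SYNC → SYNC
End state SYNC is accepting.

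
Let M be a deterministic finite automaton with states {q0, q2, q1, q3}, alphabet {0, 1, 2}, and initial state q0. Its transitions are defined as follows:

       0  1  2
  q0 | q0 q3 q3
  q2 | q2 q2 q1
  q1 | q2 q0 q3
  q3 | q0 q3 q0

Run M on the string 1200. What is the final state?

q0

Trace: q0 -1-> q3 -2-> q0 -0-> q0 -0-> q0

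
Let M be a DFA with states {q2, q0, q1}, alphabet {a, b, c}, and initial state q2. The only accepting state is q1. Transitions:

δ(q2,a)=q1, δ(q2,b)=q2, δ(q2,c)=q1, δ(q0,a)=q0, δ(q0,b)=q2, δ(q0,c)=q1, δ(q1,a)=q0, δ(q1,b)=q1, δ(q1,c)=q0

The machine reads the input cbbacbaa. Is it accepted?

Trace: q2 -c-> q1 -b-> q1 -b-> q1 -a-> q0 -c-> q1 -b-> q1 -a-> q0 -a-> q0
End state q0 is not accepting.

No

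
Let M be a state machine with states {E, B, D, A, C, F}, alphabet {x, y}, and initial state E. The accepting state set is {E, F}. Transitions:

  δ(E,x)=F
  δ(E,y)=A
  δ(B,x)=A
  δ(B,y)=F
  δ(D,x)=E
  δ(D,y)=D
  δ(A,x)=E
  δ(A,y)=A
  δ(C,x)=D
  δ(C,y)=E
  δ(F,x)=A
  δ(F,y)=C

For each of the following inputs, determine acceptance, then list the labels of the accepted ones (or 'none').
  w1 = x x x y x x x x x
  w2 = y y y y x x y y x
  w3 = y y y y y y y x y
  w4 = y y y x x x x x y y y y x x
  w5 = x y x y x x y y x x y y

w1, w2, w4

w1: E → F → A → E → A → E → F → A → E → F  → end F, accepted
w2: E → A → A → A → A → E → F → C → E → F  → end F, accepted
w3: E → A → A → A → A → A → A → A → E → A  → end A, rejected
w4: E → A → A → A → E → F → A → E → F → C → E → A → A → E → F  → end F, accepted
w5: E → F → C → D → D → E → F → C → E → F → A → A → A  → end A, rejected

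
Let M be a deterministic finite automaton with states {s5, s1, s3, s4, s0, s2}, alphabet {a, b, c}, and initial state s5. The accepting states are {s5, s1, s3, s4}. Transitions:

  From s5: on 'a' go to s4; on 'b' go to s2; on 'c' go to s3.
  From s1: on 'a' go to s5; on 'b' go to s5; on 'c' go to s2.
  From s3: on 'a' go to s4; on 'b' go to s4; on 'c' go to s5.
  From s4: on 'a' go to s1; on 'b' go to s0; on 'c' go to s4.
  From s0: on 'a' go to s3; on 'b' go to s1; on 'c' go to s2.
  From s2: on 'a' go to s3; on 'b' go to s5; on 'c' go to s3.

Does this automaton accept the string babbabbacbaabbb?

Yes

s5 → s2 → s3 → s4 → s0 → s3 → s4 → s0 → s3 → s5 → s2 → s3 → s4 → s0 → s1 → s5
End state s5 is accepting.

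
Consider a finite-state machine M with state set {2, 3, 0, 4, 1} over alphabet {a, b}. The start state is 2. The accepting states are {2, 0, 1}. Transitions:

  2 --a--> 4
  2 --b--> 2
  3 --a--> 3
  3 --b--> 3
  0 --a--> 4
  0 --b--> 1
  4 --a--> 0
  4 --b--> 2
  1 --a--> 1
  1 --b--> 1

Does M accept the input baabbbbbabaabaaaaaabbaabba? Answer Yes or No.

Yes

2 → 2 → 4 → 0 → 1 → 1 → 1 → 1 → 1 → 1 → 1 → 1 → 1 → 1 → 1 → 1 → 1 → 1 → 1 → 1 → 1 → 1 → 1 → 1 → 1 → 1 → 1
End state 1 is accepting.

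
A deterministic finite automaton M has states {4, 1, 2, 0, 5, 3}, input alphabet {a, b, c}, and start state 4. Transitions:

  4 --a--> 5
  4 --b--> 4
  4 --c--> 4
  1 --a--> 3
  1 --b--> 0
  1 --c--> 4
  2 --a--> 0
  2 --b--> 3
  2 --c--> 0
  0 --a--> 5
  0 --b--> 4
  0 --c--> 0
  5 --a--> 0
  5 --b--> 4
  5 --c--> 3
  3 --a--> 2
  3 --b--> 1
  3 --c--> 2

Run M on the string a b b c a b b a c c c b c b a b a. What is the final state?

4 → 5 → 4 → 4 → 4 → 5 → 4 → 4 → 5 → 3 → 2 → 0 → 4 → 4 → 4 → 5 → 4 → 5

5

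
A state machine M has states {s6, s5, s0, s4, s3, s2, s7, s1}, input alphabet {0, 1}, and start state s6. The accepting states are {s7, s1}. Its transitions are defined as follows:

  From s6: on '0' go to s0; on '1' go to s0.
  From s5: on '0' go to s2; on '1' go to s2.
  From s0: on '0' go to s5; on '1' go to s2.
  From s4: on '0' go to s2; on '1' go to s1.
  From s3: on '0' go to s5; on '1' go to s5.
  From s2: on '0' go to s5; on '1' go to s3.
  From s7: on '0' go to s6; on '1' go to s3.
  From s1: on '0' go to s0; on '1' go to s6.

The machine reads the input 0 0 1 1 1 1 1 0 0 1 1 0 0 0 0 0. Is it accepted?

Trace: s6 -0-> s0 -0-> s5 -1-> s2 -1-> s3 -1-> s5 -1-> s2 -1-> s3 -0-> s5 -0-> s2 -1-> s3 -1-> s5 -0-> s2 -0-> s5 -0-> s2 -0-> s5 -0-> s2
End state s2 is not accepting.

No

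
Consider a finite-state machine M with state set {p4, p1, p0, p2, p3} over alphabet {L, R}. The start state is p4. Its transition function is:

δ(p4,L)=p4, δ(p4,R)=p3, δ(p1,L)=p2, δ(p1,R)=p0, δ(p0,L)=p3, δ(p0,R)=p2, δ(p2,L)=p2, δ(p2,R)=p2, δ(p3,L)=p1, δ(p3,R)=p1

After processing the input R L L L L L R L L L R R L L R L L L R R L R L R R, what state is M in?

p4 → p3 → p1 → p2 → p2 → p2 → p2 → p2 → p2 → p2 → p2 → p2 → p2 → p2 → p2 → p2 → p2 → p2 → p2 → p2 → p2 → p2 → p2 → p2 → p2 → p2

p2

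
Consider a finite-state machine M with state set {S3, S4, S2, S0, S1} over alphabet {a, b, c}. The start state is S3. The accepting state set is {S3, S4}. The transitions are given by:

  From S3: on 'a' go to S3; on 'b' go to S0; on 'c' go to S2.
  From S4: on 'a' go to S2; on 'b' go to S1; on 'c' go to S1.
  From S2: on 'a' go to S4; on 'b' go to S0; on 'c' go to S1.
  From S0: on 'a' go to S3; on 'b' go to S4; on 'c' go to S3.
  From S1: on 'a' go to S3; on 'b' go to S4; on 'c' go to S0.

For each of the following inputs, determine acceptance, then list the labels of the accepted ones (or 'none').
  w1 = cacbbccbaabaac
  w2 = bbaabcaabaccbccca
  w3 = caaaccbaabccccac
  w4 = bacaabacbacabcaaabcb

w1:
  start at S3
  read 'c': S3 → S2
  read 'a': S2 → S4
  read 'c': S4 → S1
  read 'b': S1 → S4
  read 'b': S4 → S1
  read 'c': S1 → S0
  read 'c': S0 → S3
  read 'b': S3 → S0
  read 'a': S0 → S3
  read 'a': S3 → S3
  read 'b': S3 → S0
  read 'a': S0 → S3
  read 'a': S3 → S3
  read 'c': S3 → S2
  end S2, rejected
w2:
  start at S3
  read 'b': S3 → S0
  read 'b': S0 → S4
  read 'a': S4 → S2
  read 'a': S2 → S4
  read 'b': S4 → S1
  read 'c': S1 → S0
  read 'a': S0 → S3
  read 'a': S3 → S3
  read 'b': S3 → S0
  read 'a': S0 → S3
  read 'c': S3 → S2
  read 'c': S2 → S1
  read 'b': S1 → S4
  read 'c': S4 → S1
  read 'c': S1 → S0
  read 'c': S0 → S3
  read 'a': S3 → S3
  end S3, accepted
w3:
  start at S3
  read 'c': S3 → S2
  read 'a': S2 → S4
  read 'a': S4 → S2
  read 'a': S2 → S4
  read 'c': S4 → S1
  read 'c': S1 → S0
  read 'b': S0 → S4
  read 'a': S4 → S2
  read 'a': S2 → S4
  read 'b': S4 → S1
  read 'c': S1 → S0
  read 'c': S0 → S3
  read 'c': S3 → S2
  read 'c': S2 → S1
  read 'a': S1 → S3
  read 'c': S3 → S2
  end S2, rejected
w4:
  start at S3
  read 'b': S3 → S0
  read 'a': S0 → S3
  read 'c': S3 → S2
  read 'a': S2 → S4
  read 'a': S4 → S2
  read 'b': S2 → S0
  read 'a': S0 → S3
  read 'c': S3 → S2
  read 'b': S2 → S0
  read 'a': S0 → S3
  read 'c': S3 → S2
  read 'a': S2 → S4
  read 'b': S4 → S1
  read 'c': S1 → S0
  read 'a': S0 → S3
  read 'a': S3 → S3
  read 'a': S3 → S3
  read 'b': S3 → S0
  read 'c': S0 → S3
  read 'b': S3 → S0
  end S0, rejected

w2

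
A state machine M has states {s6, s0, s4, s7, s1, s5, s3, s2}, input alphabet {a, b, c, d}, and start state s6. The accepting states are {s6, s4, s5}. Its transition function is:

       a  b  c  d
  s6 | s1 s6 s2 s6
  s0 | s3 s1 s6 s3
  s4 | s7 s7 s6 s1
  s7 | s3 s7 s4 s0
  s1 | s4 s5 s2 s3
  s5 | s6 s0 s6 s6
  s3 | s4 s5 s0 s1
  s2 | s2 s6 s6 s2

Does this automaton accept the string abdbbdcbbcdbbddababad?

No

start at s6
read 'a': s6 → s1
read 'b': s1 → s5
read 'd': s5 → s6
read 'b': s6 → s6
read 'b': s6 → s6
read 'd': s6 → s6
read 'c': s6 → s2
read 'b': s2 → s6
read 'b': s6 → s6
read 'c': s6 → s2
read 'd': s2 → s2
read 'b': s2 → s6
read 'b': s6 → s6
read 'd': s6 → s6
read 'd': s6 → s6
read 'a': s6 → s1
read 'b': s1 → s5
read 'a': s5 → s6
read 'b': s6 → s6
read 'a': s6 → s1
read 'd': s1 → s3
End state s3 is not accepting.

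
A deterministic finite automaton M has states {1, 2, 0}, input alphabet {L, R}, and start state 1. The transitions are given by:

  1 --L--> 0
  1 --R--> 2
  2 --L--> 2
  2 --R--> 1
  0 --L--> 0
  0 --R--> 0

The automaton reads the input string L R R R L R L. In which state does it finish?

0

1 → 0 → 0 → 0 → 0 → 0 → 0 → 0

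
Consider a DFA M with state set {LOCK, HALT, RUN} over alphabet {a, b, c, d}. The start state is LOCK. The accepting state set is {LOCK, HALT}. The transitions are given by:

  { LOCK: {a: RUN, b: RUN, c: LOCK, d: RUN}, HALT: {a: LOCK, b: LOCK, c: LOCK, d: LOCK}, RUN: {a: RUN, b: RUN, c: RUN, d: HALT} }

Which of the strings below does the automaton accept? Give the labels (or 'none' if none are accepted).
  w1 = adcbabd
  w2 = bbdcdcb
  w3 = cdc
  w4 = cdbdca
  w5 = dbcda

w1: Trace: LOCK -a-> RUN -d-> HALT -c-> LOCK -b-> RUN -a-> RUN -b-> RUN -d-> HALT  → end HALT, accepted
w2: Trace: LOCK -b-> RUN -b-> RUN -d-> HALT -c-> LOCK -d-> RUN -c-> RUN -b-> RUN  → end RUN, rejected
w3: Trace: LOCK -c-> LOCK -d-> RUN -c-> RUN  → end RUN, rejected
w4: Trace: LOCK -c-> LOCK -d-> RUN -b-> RUN -d-> HALT -c-> LOCK -a-> RUN  → end RUN, rejected
w5: Trace: LOCK -d-> RUN -b-> RUN -c-> RUN -d-> HALT -a-> LOCK  → end LOCK, accepted

w1, w5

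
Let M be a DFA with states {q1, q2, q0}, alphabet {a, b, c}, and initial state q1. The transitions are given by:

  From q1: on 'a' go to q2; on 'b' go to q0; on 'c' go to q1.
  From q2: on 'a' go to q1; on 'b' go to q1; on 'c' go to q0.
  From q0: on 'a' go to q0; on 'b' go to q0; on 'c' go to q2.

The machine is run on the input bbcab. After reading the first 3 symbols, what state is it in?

Trace: q1 -b-> q0 -b-> q0 -c-> q2
After 3 symbols: q2.

q2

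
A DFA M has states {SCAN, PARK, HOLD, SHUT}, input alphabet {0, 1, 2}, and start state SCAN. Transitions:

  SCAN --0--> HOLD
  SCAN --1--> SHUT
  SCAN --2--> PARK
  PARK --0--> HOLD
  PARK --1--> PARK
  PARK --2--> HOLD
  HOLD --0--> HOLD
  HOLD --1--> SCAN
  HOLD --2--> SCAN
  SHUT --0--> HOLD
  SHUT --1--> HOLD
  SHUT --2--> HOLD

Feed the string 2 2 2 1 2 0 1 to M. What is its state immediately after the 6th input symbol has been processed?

HOLD

Trace: SCAN -2-> PARK -2-> HOLD -2-> SCAN -1-> SHUT -2-> HOLD -0-> HOLD
After 6 symbols: HOLD.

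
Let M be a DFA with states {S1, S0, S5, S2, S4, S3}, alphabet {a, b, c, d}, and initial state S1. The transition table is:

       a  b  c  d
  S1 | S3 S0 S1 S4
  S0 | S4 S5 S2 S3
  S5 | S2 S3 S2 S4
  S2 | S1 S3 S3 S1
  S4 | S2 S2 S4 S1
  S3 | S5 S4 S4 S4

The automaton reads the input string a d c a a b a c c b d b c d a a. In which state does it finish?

Trace: S1 -a-> S3 -d-> S4 -c-> S4 -a-> S2 -a-> S1 -b-> S0 -a-> S4 -c-> S4 -c-> S4 -b-> S2 -d-> S1 -b-> S0 -c-> S2 -d-> S1 -a-> S3 -a-> S5

S5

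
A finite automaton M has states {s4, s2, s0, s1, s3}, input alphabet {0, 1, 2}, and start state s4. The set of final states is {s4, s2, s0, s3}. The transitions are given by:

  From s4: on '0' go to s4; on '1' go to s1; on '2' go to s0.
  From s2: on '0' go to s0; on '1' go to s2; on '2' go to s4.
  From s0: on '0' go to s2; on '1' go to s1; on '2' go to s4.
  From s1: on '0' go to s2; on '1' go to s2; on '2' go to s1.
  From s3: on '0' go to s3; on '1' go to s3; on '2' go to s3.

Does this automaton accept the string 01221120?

Trace: s4 -0-> s4 -1-> s1 -2-> s1 -2-> s1 -1-> s2 -1-> s2 -2-> s4 -0-> s4
End state s4 is accepting.

Yes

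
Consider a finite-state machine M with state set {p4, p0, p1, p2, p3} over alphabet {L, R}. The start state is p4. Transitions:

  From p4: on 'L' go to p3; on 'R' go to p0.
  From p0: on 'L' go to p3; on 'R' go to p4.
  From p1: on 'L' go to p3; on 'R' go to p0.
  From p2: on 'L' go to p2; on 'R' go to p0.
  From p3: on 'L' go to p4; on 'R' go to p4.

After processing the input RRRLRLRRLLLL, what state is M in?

p4

p4 → p0 → p4 → p0 → p3 → p4 → p3 → p4 → p0 → p3 → p4 → p3 → p4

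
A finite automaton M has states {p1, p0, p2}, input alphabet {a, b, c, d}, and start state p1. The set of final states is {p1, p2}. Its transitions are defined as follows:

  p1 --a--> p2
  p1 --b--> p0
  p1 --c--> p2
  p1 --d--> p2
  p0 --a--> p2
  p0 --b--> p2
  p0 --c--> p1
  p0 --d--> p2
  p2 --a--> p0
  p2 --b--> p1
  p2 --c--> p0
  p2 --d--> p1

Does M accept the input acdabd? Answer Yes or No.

Yes

Trace: p1 -a-> p2 -c-> p0 -d-> p2 -a-> p0 -b-> p2 -d-> p1
End state p1 is accepting.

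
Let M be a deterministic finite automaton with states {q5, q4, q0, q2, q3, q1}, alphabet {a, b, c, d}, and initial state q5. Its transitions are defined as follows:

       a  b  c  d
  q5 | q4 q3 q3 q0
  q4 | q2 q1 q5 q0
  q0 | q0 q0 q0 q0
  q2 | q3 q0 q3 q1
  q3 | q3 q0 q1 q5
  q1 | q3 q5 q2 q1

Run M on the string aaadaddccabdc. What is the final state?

q0

start at q5
read 'a': q5 → q4
read 'a': q4 → q2
read 'a': q2 → q3
read 'd': q3 → q5
read 'a': q5 → q4
read 'd': q4 → q0
read 'd': q0 → q0
read 'c': q0 → q0
read 'c': q0 → q0
read 'a': q0 → q0
read 'b': q0 → q0
read 'd': q0 → q0
read 'c': q0 → q0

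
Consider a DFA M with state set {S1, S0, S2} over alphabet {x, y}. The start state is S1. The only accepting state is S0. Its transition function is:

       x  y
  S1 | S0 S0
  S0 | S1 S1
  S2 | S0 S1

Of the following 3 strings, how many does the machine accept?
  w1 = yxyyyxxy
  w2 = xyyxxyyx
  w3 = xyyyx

1

w1: S1 → S0 → S1 → S0 → S1 → S0 → S1 → S0 → S1  → end S1, rejected
w2: S1 → S0 → S1 → S0 → S1 → S0 → S1 → S0 → S1  → end S1, rejected
w3: S1 → S0 → S1 → S0 → S1 → S0  → end S0, accepted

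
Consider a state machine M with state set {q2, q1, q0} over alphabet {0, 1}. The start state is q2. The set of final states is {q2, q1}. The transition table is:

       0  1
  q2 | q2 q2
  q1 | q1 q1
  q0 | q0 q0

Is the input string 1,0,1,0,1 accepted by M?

start at q2
read '1': q2 → q2
read '0': q2 → q2
read '1': q2 → q2
read '0': q2 → q2
read '1': q2 → q2
End state q2 is accepting.

Yes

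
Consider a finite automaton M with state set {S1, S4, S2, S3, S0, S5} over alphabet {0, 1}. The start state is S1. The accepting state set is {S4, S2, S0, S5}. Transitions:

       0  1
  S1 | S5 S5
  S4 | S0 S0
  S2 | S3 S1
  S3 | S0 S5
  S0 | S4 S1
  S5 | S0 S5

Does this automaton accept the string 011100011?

Yes

S1 → S5 → S5 → S5 → S5 → S0 → S4 → S0 → S1 → S5
End state S5 is accepting.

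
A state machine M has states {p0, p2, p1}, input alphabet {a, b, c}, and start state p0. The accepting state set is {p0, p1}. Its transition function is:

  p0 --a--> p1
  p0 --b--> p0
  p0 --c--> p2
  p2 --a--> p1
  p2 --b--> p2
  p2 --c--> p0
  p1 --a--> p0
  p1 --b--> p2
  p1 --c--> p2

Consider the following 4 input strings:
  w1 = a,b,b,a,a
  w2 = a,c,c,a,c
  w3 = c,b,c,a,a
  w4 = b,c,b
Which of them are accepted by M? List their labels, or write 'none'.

w1: Trace: p0 -a-> p1 -b-> p2 -b-> p2 -a-> p1 -a-> p0  → end p0, accepted
w2: Trace: p0 -a-> p1 -c-> p2 -c-> p0 -a-> p1 -c-> p2  → end p2, rejected
w3: Trace: p0 -c-> p2 -b-> p2 -c-> p0 -a-> p1 -a-> p0  → end p0, accepted
w4: Trace: p0 -b-> p0 -c-> p2 -b-> p2  → end p2, rejected

w1, w3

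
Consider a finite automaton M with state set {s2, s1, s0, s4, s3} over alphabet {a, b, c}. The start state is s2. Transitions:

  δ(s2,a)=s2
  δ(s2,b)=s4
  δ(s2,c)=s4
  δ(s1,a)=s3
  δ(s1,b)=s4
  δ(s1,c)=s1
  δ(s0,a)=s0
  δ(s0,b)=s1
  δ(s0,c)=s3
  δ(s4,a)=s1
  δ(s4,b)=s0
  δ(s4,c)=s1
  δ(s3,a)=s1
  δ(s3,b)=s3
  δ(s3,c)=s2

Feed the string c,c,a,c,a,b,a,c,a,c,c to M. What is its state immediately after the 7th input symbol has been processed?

s1

s2 → s4 → s1 → s3 → s2 → s2 → s4 → s1
After 7 symbols: s1.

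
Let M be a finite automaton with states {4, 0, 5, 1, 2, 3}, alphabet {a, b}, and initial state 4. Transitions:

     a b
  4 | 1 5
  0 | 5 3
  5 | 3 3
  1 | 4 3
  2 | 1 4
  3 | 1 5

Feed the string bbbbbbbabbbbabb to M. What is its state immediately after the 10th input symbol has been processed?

Trace: 4 -b-> 5 -b-> 3 -b-> 5 -b-> 3 -b-> 5 -b-> 3 -b-> 5 -a-> 3 -b-> 5 -b-> 3
After 10 symbols: 3.

3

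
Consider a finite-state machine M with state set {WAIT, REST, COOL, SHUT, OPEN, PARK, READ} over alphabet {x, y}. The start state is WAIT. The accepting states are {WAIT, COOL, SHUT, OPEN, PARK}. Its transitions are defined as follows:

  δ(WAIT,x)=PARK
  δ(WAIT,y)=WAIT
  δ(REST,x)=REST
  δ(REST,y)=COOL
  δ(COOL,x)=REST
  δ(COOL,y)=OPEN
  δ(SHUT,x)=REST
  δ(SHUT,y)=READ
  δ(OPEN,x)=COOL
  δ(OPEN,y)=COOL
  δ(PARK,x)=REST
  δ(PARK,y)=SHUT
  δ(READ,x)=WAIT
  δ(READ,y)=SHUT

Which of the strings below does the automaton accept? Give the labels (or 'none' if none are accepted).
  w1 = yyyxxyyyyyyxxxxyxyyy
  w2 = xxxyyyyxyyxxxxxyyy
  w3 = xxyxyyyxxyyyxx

w1, w2

w1: WAIT → WAIT → WAIT → WAIT → PARK → REST → COOL → OPEN → COOL → OPEN → COOL → OPEN → COOL → REST → REST → REST → COOL → REST → COOL → OPEN → COOL  → end COOL, accepted
w2: WAIT → PARK → REST → REST → COOL → OPEN → COOL → OPEN → COOL → OPEN → COOL → REST → REST → REST → REST → REST → COOL → OPEN → COOL  → end COOL, accepted
w3: WAIT → PARK → REST → COOL → REST → COOL → OPEN → COOL → REST → REST → COOL → OPEN → COOL → REST → REST  → end REST, rejected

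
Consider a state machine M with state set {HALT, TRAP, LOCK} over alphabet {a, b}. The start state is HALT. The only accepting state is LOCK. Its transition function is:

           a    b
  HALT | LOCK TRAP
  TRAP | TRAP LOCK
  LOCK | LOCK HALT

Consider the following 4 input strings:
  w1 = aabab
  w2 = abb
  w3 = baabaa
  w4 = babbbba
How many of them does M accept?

2

w1:
  start at HALT
  read 'a': HALT → LOCK
  read 'a': LOCK → LOCK
  read 'b': LOCK → HALT
  read 'a': HALT → LOCK
  read 'b': LOCK → HALT
  end HALT, rejected
w2:
  start at HALT
  read 'a': HALT → LOCK
  read 'b': LOCK → HALT
  read 'b': HALT → TRAP
  end TRAP, rejected
w3:
  start at HALT
  read 'b': HALT → TRAP
  read 'a': TRAP → TRAP
  read 'a': TRAP → TRAP
  read 'b': TRAP → LOCK
  read 'a': LOCK → LOCK
  read 'a': LOCK → LOCK
  end LOCK, accepted
w4:
  start at HALT
  read 'b': HALT → TRAP
  read 'a': TRAP → TRAP
  read 'b': TRAP → LOCK
  read 'b': LOCK → HALT
  read 'b': HALT → TRAP
  read 'b': TRAP → LOCK
  read 'a': LOCK → LOCK
  end LOCK, accepted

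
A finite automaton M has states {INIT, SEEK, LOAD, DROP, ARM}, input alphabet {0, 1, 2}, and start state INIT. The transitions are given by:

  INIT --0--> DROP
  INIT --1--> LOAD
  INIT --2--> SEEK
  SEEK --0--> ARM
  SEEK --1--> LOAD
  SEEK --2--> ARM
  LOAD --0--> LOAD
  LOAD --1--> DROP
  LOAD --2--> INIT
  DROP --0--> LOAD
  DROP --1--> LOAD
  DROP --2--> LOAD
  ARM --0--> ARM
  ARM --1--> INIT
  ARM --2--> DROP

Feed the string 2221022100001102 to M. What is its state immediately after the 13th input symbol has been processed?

DROP

Trace: INIT -2-> SEEK -2-> ARM -2-> DROP -1-> LOAD -0-> LOAD -2-> INIT -2-> SEEK -1-> LOAD -0-> LOAD -0-> LOAD -0-> LOAD -0-> LOAD -1-> DROP
After 13 symbols: DROP.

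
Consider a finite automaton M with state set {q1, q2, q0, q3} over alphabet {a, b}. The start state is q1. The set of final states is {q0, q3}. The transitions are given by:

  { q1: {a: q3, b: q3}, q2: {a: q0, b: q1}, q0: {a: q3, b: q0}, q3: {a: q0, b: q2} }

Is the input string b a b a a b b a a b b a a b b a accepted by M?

Yes

Trace: q1 -b-> q3 -a-> q0 -b-> q0 -a-> q3 -a-> q0 -b-> q0 -b-> q0 -a-> q3 -a-> q0 -b-> q0 -b-> q0 -a-> q3 -a-> q0 -b-> q0 -b-> q0 -a-> q3
End state q3 is accepting.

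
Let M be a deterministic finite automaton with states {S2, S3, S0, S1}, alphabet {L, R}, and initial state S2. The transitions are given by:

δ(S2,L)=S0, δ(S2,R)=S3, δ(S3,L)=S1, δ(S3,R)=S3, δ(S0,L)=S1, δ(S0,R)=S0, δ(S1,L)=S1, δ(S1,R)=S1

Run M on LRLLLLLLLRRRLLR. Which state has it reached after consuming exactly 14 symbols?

S1

start at S2
read 'L': S2 → S0
read 'R': S0 → S0
read 'L': S0 → S1
read 'L': S1 → S1
read 'L': S1 → S1
read 'L': S1 → S1
read 'L': S1 → S1
read 'L': S1 → S1
read 'L': S1 → S1
read 'R': S1 → S1
read 'R': S1 → S1
read 'R': S1 → S1
read 'L': S1 → S1
read 'L': S1 → S1
After 14 symbols: S1.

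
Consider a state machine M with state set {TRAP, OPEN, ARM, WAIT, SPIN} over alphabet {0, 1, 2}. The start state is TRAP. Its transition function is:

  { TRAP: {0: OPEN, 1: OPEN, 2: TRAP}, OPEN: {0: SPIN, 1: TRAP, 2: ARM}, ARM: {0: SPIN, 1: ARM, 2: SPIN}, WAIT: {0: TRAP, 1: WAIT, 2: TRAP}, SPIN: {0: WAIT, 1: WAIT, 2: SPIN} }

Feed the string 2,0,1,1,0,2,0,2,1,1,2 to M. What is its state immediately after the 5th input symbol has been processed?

Trace: TRAP -2-> TRAP -0-> OPEN -1-> TRAP -1-> OPEN -0-> SPIN
After 5 symbols: SPIN.

SPIN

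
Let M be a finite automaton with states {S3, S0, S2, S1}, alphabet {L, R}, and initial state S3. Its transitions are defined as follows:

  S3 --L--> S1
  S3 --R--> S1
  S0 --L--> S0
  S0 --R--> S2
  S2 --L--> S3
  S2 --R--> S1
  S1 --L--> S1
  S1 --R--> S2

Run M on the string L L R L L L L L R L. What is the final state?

S3

Trace: S3 -L-> S1 -L-> S1 -R-> S2 -L-> S3 -L-> S1 -L-> S1 -L-> S1 -L-> S1 -R-> S2 -L-> S3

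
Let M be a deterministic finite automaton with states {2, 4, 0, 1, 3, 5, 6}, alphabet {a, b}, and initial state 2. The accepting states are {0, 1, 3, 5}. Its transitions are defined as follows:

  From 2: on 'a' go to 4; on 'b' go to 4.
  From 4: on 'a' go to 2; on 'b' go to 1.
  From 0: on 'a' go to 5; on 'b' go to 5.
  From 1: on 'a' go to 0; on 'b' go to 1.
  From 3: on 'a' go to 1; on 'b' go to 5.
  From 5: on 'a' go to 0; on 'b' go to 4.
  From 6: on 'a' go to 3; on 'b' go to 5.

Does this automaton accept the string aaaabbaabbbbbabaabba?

Yes

Trace: 2 -a-> 4 -a-> 2 -a-> 4 -a-> 2 -b-> 4 -b-> 1 -a-> 0 -a-> 5 -b-> 4 -b-> 1 -b-> 1 -b-> 1 -b-> 1 -a-> 0 -b-> 5 -a-> 0 -a-> 5 -b-> 4 -b-> 1 -a-> 0
End state 0 is accepting.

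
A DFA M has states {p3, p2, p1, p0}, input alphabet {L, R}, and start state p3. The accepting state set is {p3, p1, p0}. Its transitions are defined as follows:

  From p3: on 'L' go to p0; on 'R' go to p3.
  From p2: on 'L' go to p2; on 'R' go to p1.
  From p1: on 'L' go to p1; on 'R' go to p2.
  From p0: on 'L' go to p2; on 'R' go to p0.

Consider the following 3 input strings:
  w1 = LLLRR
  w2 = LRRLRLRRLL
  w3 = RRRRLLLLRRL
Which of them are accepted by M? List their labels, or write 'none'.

w1: Trace: p3 -L-> p0 -L-> p2 -L-> p2 -R-> p1 -R-> p2  → end p2, rejected
w2: Trace: p3 -L-> p0 -R-> p0 -R-> p0 -L-> p2 -R-> p1 -L-> p1 -R-> p2 -R-> p1 -L-> p1 -L-> p1  → end p1, accepted
w3: Trace: p3 -R-> p3 -R-> p3 -R-> p3 -R-> p3 -L-> p0 -L-> p2 -L-> p2 -L-> p2 -R-> p1 -R-> p2 -L-> p2  → end p2, rejected

w2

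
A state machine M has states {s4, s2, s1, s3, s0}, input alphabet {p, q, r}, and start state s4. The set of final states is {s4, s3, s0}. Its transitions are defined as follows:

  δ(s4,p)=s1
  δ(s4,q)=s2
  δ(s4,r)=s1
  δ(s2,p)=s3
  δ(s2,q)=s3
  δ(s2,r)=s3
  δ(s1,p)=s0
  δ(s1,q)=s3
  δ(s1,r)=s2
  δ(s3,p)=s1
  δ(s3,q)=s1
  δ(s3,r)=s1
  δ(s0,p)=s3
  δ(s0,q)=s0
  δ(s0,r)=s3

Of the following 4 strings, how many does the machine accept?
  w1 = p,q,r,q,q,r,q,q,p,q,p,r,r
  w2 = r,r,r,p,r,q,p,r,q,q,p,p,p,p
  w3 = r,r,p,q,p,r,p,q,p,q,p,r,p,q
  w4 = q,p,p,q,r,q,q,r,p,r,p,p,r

w1: Trace: s4 -p-> s1 -q-> s3 -r-> s1 -q-> s3 -q-> s1 -r-> s2 -q-> s3 -q-> s1 -p-> s0 -q-> s0 -p-> s3 -r-> s1 -r-> s2  → end s2, rejected
w2: Trace: s4 -r-> s1 -r-> s2 -r-> s3 -p-> s1 -r-> s2 -q-> s3 -p-> s1 -r-> s2 -q-> s3 -q-> s1 -p-> s0 -p-> s3 -p-> s1 -p-> s0  → end s0, accepted
w3: Trace: s4 -r-> s1 -r-> s2 -p-> s3 -q-> s1 -p-> s0 -r-> s3 -p-> s1 -q-> s3 -p-> s1 -q-> s3 -p-> s1 -r-> s2 -p-> s3 -q-> s1  → end s1, rejected
w4: Trace: s4 -q-> s2 -p-> s3 -p-> s1 -q-> s3 -r-> s1 -q-> s3 -q-> s1 -r-> s2 -p-> s3 -r-> s1 -p-> s0 -p-> s3 -r-> s1  → end s1, rejected

1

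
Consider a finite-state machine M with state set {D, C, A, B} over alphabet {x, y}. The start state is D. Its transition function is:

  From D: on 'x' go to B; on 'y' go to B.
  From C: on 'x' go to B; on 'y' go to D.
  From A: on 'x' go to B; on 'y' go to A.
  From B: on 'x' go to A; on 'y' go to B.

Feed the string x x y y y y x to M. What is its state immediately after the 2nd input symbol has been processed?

A

start at D
read 'x': D → B
read 'x': B → A
After 2 symbols: A.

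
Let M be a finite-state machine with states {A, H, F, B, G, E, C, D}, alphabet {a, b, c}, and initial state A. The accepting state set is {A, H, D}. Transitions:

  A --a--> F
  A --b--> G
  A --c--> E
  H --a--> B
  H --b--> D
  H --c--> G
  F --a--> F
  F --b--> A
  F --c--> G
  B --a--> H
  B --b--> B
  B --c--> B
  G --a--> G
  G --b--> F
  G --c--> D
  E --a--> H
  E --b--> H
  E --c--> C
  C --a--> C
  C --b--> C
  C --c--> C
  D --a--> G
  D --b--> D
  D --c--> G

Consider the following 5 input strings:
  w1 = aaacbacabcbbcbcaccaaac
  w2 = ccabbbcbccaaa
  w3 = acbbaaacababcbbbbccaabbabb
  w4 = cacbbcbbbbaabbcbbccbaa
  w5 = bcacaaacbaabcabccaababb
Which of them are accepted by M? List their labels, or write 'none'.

w1

w1: Trace: A -a-> F -a-> F -a-> F -c-> G -b-> F -a-> F -c-> G -a-> G -b-> F -c-> G -b-> F -b-> A -c-> E -b-> H -c-> G -a-> G -c-> D -c-> G -a-> G -a-> G -a-> G -c-> D  → end D, accepted
w2: Trace: A -c-> E -c-> C -a-> C -b-> C -b-> C -b-> C -c-> C -b-> C -c-> C -c-> C -a-> C -a-> C -a-> C  → end C, rejected
w3: Trace: A -a-> F -c-> G -b-> F -b-> A -a-> F -a-> F -a-> F -c-> G -a-> G -b-> F -a-> F -b-> A -c-> E -b-> H -b-> D -b-> D -b-> D -c-> G -c-> D -a-> G -a-> G -b-> F -b-> A -a-> F -b-> A -b-> G  → end G, rejected
w4: Trace: A -c-> E -a-> H -c-> G -b-> F -b-> A -c-> E -b-> H -b-> D -b-> D -b-> D -a-> G -a-> G -b-> F -b-> A -c-> E -b-> H -b-> D -c-> G -c-> D -b-> D -a-> G -a-> G  → end G, rejected
w5: Trace: A -b-> G -c-> D -a-> G -c-> D -a-> G -a-> G -a-> G -c-> D -b-> D -a-> G -a-> G -b-> F -c-> G -a-> G -b-> F -c-> G -c-> D -a-> G -a-> G -b-> F -a-> F -b-> A -b-> G  → end G, rejected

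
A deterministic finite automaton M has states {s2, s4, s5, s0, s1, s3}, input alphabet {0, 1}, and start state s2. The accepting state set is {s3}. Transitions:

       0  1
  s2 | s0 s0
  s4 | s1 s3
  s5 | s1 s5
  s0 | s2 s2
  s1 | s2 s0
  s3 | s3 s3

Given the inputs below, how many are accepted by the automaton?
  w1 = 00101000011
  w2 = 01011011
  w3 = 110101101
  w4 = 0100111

0

w1: Trace: s2 -0-> s0 -0-> s2 -1-> s0 -0-> s2 -1-> s0 -0-> s2 -0-> s0 -0-> s2 -0-> s0 -1-> s2 -1-> s0  → end s0, rejected
w2: Trace: s2 -0-> s0 -1-> s2 -0-> s0 -1-> s2 -1-> s0 -0-> s2 -1-> s0 -1-> s2  → end s2, rejected
w3: Trace: s2 -1-> s0 -1-> s2 -0-> s0 -1-> s2 -0-> s0 -1-> s2 -1-> s0 -0-> s2 -1-> s0  → end s0, rejected
w4: Trace: s2 -0-> s0 -1-> s2 -0-> s0 -0-> s2 -1-> s0 -1-> s2 -1-> s0  → end s0, rejected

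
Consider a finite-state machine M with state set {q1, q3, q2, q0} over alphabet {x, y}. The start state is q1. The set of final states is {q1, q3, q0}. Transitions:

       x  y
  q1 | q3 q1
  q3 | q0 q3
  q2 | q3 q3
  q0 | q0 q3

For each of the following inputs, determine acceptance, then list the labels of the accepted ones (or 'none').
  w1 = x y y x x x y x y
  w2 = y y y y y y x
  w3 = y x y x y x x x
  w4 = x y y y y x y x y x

w1, w2, w3, w4

w1:
  start at q1
  read 'x': q1 → q3
  read 'y': q3 → q3
  read 'y': q3 → q3
  read 'x': q3 → q0
  read 'x': q0 → q0
  read 'x': q0 → q0
  read 'y': q0 → q3
  read 'x': q3 → q0
  read 'y': q0 → q3
  end q3, accepted
w2:
  start at q1
  read 'y': q1 → q1
  read 'y': q1 → q1
  read 'y': q1 → q1
  read 'y': q1 → q1
  read 'y': q1 → q1
  read 'y': q1 → q1
  read 'x': q1 → q3
  end q3, accepted
w3:
  start at q1
  read 'y': q1 → q1
  read 'x': q1 → q3
  read 'y': q3 → q3
  read 'x': q3 → q0
  read 'y': q0 → q3
  read 'x': q3 → q0
  read 'x': q0 → q0
  read 'x': q0 → q0
  end q0, accepted
w4:
  start at q1
  read 'x': q1 → q3
  read 'y': q3 → q3
  read 'y': q3 → q3
  read 'y': q3 → q3
  read 'y': q3 → q3
  read 'x': q3 → q0
  read 'y': q0 → q3
  read 'x': q3 → q0
  read 'y': q0 → q3
  read 'x': q3 → q0
  end q0, accepted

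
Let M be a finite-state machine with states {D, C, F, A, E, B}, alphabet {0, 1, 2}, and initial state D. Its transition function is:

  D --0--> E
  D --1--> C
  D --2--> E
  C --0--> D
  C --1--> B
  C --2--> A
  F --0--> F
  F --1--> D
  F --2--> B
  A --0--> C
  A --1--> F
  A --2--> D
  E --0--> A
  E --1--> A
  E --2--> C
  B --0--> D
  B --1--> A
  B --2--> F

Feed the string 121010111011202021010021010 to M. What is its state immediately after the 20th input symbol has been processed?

D → C → A → F → F → D → E → A → F → D → E → A → F → B → D → E → A → D → C → D → C
After 20 symbols: C.

C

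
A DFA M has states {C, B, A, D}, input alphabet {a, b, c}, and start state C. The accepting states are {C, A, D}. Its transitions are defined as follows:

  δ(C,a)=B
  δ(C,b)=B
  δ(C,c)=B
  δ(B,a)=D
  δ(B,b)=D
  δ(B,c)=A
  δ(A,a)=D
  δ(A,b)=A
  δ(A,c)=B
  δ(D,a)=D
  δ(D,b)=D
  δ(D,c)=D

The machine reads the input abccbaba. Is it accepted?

Yes

start at C
read 'a': C → B
read 'b': B → D
read 'c': D → D
read 'c': D → D
read 'b': D → D
read 'a': D → D
read 'b': D → D
read 'a': D → D
End state D is accepting.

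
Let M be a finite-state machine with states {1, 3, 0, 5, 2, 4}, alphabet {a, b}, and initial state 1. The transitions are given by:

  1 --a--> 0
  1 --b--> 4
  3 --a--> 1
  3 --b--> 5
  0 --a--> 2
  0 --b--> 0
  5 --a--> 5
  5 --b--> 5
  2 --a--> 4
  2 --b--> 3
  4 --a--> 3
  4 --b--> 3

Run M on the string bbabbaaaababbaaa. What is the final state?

2

start at 1
read 'b': 1 → 4
read 'b': 4 → 3
read 'a': 3 → 1
read 'b': 1 → 4
read 'b': 4 → 3
read 'a': 3 → 1
read 'a': 1 → 0
read 'a': 0 → 2
read 'a': 2 → 4
read 'b': 4 → 3
read 'a': 3 → 1
read 'b': 1 → 4
read 'b': 4 → 3
read 'a': 3 → 1
read 'a': 1 → 0
read 'a': 0 → 2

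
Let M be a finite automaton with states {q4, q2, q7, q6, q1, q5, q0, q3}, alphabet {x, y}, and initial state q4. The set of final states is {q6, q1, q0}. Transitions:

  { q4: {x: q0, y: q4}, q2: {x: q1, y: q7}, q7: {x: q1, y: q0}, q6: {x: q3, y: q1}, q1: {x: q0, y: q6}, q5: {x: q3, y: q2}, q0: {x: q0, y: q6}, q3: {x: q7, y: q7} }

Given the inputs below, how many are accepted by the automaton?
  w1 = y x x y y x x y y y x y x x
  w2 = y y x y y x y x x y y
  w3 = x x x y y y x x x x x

w1:
  start at q4
  read 'y': q4 → q4
  read 'x': q4 → q0
  read 'x': q0 → q0
  read 'y': q0 → q6
  read 'y': q6 → q1
  read 'x': q1 → q0
  read 'x': q0 → q0
  read 'y': q0 → q6
  read 'y': q6 → q1
  read 'y': q1 → q6
  read 'x': q6 → q3
  read 'y': q3 → q7
  read 'x': q7 → q1
  read 'x': q1 → q0
  end q0, accepted
w2:
  start at q4
  read 'y': q4 → q4
  read 'y': q4 → q4
  read 'x': q4 → q0
  read 'y': q0 → q6
  read 'y': q6 → q1
  read 'x': q1 → q0
  read 'y': q0 → q6
  read 'x': q6 → q3
  read 'x': q3 → q7
  read 'y': q7 → q0
  read 'y': q0 → q6
  end q6, accepted
w3:
  start at q4
  read 'x': q4 → q0
  read 'x': q0 → q0
  read 'x': q0 → q0
  read 'y': q0 → q6
  read 'y': q6 → q1
  read 'y': q1 → q6
  read 'x': q6 → q3
  read 'x': q3 → q7
  read 'x': q7 → q1
  read 'x': q1 → q0
  read 'x': q0 → q0
  end q0, accepted

3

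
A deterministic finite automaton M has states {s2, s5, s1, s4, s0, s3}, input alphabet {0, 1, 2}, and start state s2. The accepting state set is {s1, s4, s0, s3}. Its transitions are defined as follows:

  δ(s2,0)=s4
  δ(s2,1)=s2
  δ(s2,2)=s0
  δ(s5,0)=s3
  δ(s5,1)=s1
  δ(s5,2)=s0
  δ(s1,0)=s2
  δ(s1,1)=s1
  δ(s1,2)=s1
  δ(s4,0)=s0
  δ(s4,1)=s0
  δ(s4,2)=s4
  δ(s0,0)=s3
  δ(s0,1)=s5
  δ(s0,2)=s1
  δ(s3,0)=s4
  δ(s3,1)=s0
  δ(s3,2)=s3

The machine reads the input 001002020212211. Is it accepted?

start at s2
read '0': s2 → s4
read '0': s4 → s0
read '1': s0 → s5
read '0': s5 → s3
read '0': s3 → s4
read '2': s4 → s4
read '0': s4 → s0
read '2': s0 → s1
read '0': s1 → s2
read '2': s2 → s0
read '1': s0 → s5
read '2': s5 → s0
read '2': s0 → s1
read '1': s1 → s1
read '1': s1 → s1
End state s1 is accepting.

Yes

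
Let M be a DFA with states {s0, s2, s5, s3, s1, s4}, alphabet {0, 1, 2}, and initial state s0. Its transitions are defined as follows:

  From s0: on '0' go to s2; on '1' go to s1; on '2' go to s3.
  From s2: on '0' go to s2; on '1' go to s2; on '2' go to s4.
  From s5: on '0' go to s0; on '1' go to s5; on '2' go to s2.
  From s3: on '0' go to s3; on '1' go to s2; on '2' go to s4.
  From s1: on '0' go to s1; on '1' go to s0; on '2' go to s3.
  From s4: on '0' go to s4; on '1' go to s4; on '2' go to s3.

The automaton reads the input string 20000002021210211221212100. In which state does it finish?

Trace: s0 -2-> s3 -0-> s3 -0-> s3 -0-> s3 -0-> s3 -0-> s3 -0-> s3 -2-> s4 -0-> s4 -2-> s3 -1-> s2 -2-> s4 -1-> s4 -0-> s4 -2-> s3 -1-> s2 -1-> s2 -2-> s4 -2-> s3 -1-> s2 -2-> s4 -1-> s4 -2-> s3 -1-> s2 -0-> s2 -0-> s2

s2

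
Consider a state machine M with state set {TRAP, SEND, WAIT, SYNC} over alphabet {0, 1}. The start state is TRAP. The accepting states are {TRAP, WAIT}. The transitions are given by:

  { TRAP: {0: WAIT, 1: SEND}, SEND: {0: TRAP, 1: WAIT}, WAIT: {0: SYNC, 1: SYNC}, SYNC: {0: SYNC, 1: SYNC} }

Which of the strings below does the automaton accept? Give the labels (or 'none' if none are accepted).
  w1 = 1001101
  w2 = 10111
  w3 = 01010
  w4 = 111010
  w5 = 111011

w1: Trace: TRAP -1-> SEND -0-> TRAP -0-> WAIT -1-> SYNC -1-> SYNC -0-> SYNC -1-> SYNC  → end SYNC, rejected
w2: Trace: TRAP -1-> SEND -0-> TRAP -1-> SEND -1-> WAIT -1-> SYNC  → end SYNC, rejected
w3: Trace: TRAP -0-> WAIT -1-> SYNC -0-> SYNC -1-> SYNC -0-> SYNC  → end SYNC, rejected
w4: Trace: TRAP -1-> SEND -1-> WAIT -1-> SYNC -0-> SYNC -1-> SYNC -0-> SYNC  → end SYNC, rejected
w5: Trace: TRAP -1-> SEND -1-> WAIT -1-> SYNC -0-> SYNC -1-> SYNC -1-> SYNC  → end SYNC, rejected

none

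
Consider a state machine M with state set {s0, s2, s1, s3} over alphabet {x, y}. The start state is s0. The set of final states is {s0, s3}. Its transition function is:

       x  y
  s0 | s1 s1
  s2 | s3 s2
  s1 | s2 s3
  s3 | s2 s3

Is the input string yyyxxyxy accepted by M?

start at s0
read 'y': s0 → s1
read 'y': s1 → s3
read 'y': s3 → s3
read 'x': s3 → s2
read 'x': s2 → s3
read 'y': s3 → s3
read 'x': s3 → s2
read 'y': s2 → s2
End state s2 is not accepting.

No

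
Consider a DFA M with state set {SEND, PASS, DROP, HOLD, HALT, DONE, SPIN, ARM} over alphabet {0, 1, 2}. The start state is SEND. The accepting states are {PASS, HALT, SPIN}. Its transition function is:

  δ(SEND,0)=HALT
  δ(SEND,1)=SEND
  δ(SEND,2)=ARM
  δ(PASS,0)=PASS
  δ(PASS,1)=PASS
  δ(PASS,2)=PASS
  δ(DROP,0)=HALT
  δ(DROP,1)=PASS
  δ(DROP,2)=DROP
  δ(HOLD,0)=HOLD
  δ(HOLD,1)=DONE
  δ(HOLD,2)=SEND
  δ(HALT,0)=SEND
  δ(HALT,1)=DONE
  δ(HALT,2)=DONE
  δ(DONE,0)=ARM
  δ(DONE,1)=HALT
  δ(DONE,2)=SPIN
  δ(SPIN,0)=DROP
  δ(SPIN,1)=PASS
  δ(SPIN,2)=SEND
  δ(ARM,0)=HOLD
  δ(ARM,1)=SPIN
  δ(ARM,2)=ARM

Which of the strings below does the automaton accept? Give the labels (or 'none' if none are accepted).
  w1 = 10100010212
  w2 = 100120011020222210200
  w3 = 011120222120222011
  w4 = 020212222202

w3

w1:
  start at SEND
  read '1': SEND → SEND
  read '0': SEND → HALT
  read '1': HALT → DONE
  read '0': DONE → ARM
  read '0': ARM → HOLD
  read '0': HOLD → HOLD
  read '1': HOLD → DONE
  read '0': DONE → ARM
  read '2': ARM → ARM
  read '1': ARM → SPIN
  read '2': SPIN → SEND
  end SEND, rejected
w2:
  start at SEND
  read '1': SEND → SEND
  read '0': SEND → HALT
  read '0': HALT → SEND
  read '1': SEND → SEND
  read '2': SEND → ARM
  read '0': ARM → HOLD
  read '0': HOLD → HOLD
  read '1': HOLD → DONE
  read '1': DONE → HALT
  read '0': HALT → SEND
  read '2': SEND → ARM
  read '0': ARM → HOLD
  read '2': HOLD → SEND
  read '2': SEND → ARM
  read '2': ARM → ARM
  read '2': ARM → ARM
  read '1': ARM → SPIN
  read '0': SPIN → DROP
  read '2': DROP → DROP
  read '0': DROP → HALT
  read '0': HALT → SEND
  end SEND, rejected
w3:
  start at SEND
  read '0': SEND → HALT
  read '1': HALT → DONE
  read '1': DONE → HALT
  read '1': HALT → DONE
  read '2': DONE → SPIN
  read '0': SPIN → DROP
  read '2': DROP → DROP
  read '2': DROP → DROP
  read '2': DROP → DROP
  read '1': DROP → PASS
  read '2': PASS → PASS
  read '0': PASS → PASS
  read '2': PASS → PASS
  read '2': PASS → PASS
  read '2': PASS → PASS
  read '0': PASS → PASS
  read '1': PASS → PASS
  read '1': PASS → PASS
  end PASS, accepted
w4:
  start at SEND
  read '0': SEND → HALT
  read '2': HALT → DONE
  read '0': DONE → ARM
  read '2': ARM → ARM
  read '1': ARM → SPIN
  read '2': SPIN → SEND
  read '2': SEND → ARM
  read '2': ARM → ARM
  read '2': ARM → ARM
  read '2': ARM → ARM
  read '0': ARM → HOLD
  read '2': HOLD → SEND
  end SEND, rejected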